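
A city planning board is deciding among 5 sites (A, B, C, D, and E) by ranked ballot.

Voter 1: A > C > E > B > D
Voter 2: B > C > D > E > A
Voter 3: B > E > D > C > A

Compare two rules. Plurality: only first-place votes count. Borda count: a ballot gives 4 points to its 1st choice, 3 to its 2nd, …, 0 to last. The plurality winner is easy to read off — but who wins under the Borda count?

B

Plurality first-place counts: A 1, B 2, C 0, D 0, E 0 → B.
Borda totals: A 4, B 9, C 7, D 4, E 6 → B.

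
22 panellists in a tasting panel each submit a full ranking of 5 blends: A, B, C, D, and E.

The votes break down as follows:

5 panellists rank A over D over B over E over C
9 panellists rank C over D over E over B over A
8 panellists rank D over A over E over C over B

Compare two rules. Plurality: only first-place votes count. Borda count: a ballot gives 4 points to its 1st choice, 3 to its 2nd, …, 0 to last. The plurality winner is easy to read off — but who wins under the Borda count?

Plurality first-place counts: A 5, B 0, C 9, D 8, E 0 → C.
Borda totals: A 44, B 19, C 44, D 74, E 39 → D.

D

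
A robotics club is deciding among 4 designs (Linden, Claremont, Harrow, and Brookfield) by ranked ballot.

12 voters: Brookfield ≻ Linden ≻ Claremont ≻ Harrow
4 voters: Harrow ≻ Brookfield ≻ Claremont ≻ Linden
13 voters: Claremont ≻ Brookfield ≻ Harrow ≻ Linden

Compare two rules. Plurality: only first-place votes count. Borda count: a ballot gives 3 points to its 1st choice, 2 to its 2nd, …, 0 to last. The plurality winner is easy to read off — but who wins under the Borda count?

Plurality first-place counts: Linden 0, Claremont 13, Harrow 4, Brookfield 12 → Claremont.
Borda totals: Linden 24, Claremont 55, Harrow 25, Brookfield 70 → Brookfield.

Brookfield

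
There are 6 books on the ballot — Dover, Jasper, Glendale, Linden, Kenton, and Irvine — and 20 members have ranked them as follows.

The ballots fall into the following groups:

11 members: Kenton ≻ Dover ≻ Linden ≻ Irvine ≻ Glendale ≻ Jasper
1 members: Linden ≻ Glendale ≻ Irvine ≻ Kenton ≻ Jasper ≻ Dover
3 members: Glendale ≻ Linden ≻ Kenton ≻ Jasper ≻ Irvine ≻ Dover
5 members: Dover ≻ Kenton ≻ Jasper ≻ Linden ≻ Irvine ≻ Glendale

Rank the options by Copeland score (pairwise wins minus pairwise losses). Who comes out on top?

Kenton

Pairwise results:
  Dover vs Jasper: Dover wins 16–4.
  Dover vs Glendale: Dover wins 16–4.
  Dover vs Linden: Dover wins 16–4.
  Dover vs Kenton: Kenton wins 15–5.
  Dover vs Irvine: Dover wins 16–4.
  Jasper vs Glendale: Glendale wins 15–5.
  Jasper vs Linden: Linden wins 15–5.
  Jasper vs Kenton: Kenton wins 20–0.
  Jasper vs Irvine: Irvine wins 12–8.
  Glendale vs Linden: Linden wins 17–3.
  Glendale vs Kenton: Kenton wins 16–4.
  Glendale vs Irvine: Irvine wins 16–4.
  Linden vs Kenton: Kenton wins 16–4.
  Linden vs Irvine: Linden wins 20–0.
  Kenton vs Irvine: Kenton wins 19–1.
Copeland scores (wins − losses):
  Dover: 4 − 1 = 3
  Jasper: 0 − 5 = -5
  Glendale: 1 − 4 = -3
  Linden: 3 − 2 = 1
  Kenton: 5 − 0 = 5
  Irvine: 2 − 3 = -1
Kenton has the best Copeland score.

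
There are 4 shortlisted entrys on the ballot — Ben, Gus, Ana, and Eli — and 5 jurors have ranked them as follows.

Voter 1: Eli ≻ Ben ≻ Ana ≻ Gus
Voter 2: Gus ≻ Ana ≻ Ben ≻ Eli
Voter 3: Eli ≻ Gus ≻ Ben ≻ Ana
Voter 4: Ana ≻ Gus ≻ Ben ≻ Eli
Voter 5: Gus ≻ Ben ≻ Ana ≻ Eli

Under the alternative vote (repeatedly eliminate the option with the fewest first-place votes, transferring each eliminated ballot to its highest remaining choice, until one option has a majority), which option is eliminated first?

Ben

Round 1: Gus 2, Eli 2, Ana 1, Ben 0. Ben has the fewest and is eliminated.
Round 2: Gus 2, Eli 2, Ana 1. Ana has the fewest and is eliminated.
Round 3: Gus 3, Eli 2. Gus has a majority.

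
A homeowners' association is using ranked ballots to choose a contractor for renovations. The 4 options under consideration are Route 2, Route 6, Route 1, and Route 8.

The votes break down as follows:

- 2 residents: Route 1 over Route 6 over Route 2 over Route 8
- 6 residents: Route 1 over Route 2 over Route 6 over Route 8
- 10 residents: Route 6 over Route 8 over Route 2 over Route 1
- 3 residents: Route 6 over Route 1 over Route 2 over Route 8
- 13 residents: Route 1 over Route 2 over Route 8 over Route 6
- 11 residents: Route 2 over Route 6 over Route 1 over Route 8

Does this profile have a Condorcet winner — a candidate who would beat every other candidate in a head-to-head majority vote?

No

Head-to-head results (45 voters total):
Route 2 vs Route 6: Route 2 wins 30–15.
Route 2 vs Route 1: Route 1 wins 24–21.
Route 2 vs Route 8: Route 2 wins 35–10.
Route 6 vs Route 1: Route 6 wins 24–21.
Route 6 vs Route 8: Route 6 wins 32–13.
Route 1 vs Route 8: Route 1 wins 35–10.
No candidate beats all others: Route 2 beats Route 6 beats Route 1 beats Route 2, a majority cycle.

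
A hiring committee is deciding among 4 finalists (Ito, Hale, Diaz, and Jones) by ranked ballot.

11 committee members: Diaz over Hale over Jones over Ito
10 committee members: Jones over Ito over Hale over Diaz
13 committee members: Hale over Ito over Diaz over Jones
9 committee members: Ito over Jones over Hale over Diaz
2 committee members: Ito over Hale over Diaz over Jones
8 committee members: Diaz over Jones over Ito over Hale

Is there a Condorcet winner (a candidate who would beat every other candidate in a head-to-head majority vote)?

Head-to-head results (53 voters total):
Ito vs Hale: Ito wins 29–24.
Ito vs Diaz: Ito wins 34–19.
Ito vs Jones: Jones wins 29–24.
Hale vs Diaz: Hale wins 34–19.
Hale vs Jones: Jones wins 27–26.
Diaz vs Jones: Diaz wins 34–19.
No candidate beats all others: Ito beats Diaz beats Jones beats Ito, a majority cycle.

No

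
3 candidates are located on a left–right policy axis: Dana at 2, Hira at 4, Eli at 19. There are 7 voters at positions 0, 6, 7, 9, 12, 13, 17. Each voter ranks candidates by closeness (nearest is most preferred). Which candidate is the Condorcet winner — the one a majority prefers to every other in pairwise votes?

With single-peaked preferences on a line, the Condorcet winner is the candidate closest to the median voter.
The median voter (position 9) is closest to Hira at 4.
Check: Hira vs Dana — voters closer to Hira: 6 of 7.

Hira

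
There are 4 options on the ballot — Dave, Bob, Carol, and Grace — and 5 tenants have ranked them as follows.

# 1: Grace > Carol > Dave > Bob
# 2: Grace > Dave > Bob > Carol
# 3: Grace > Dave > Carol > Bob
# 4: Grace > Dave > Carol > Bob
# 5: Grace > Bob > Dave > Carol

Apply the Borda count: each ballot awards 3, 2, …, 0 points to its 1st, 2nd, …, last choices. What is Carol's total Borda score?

Borda scores:
  Dave: 1 + 2 + 2 + 2 + 1 = 8
  Bob: 0 + 1 + 0 + 0 + 2 = 3
  Carol: 2 + 0 + 1 + 1 + 0 = 4
  Grace: 3 + 3 + 3 + 3 + 3 = 15

4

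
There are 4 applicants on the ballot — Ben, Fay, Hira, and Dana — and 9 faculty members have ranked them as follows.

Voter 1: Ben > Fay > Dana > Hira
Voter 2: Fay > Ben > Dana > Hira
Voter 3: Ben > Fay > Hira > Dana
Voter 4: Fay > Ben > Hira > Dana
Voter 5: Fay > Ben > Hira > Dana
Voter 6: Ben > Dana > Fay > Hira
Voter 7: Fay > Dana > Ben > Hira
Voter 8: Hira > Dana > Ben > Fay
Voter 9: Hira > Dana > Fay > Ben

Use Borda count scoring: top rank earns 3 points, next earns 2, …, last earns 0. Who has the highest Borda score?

Borda scores:
  Ben: 3 + 2 + 3 + 2 + 2 + 3 + 1 + 1 + 0 = 17
  Fay: 2 + 3 + 2 + 3 + 3 + 1 + 3 + 0 + 1 = 18
  Hira: 0 + 0 + 1 + 1 + 1 + 0 + 0 + 3 + 3 = 9
  Dana: 1 + 1 + 0 + 0 + 0 + 2 + 2 + 2 + 2 = 10
Fay has the highest total.

Fay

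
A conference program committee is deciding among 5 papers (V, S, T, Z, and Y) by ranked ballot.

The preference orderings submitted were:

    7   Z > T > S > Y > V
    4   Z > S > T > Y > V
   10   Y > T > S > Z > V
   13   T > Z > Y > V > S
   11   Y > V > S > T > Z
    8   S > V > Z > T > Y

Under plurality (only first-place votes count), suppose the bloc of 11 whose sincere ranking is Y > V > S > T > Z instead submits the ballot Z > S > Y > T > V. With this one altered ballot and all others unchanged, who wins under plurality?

Z

First-place totals with the altered ballot: V 0, S 8, T 13, Z 22, Y 10.
The switch changes the winner from Y to Z.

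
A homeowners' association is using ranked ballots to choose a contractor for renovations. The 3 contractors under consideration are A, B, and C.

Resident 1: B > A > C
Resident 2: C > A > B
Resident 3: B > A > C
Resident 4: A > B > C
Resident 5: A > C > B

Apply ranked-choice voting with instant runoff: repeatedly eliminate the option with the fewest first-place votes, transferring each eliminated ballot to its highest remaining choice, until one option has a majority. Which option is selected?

Round 1: A 2, B 2, C 1. C has the fewest and is eliminated.
Round 2: A 3, B 2. A has a majority.

A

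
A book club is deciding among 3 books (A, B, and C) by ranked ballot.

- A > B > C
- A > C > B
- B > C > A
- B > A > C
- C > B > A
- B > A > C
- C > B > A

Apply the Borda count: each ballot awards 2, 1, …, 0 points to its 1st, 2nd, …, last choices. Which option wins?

B

Borda scores:
  A: 2 + 2 + 0 + 1 + 0 + 1 + 0 = 6
  B: 1 + 0 + 2 + 2 + 1 + 2 + 1 = 9
  C: 0 + 1 + 1 + 0 + 2 + 0 + 2 = 6
B has the highest total.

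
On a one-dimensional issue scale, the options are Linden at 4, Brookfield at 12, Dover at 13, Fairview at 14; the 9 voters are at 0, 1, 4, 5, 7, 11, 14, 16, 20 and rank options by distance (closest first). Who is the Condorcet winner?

With single-peaked preferences on a line, the Condorcet winner is the candidate closest to the median voter.
The median voter (position 7) is closest to Linden at 4.
Check: Linden vs Dover — voters closer to Linden: 5 of 9.

Linden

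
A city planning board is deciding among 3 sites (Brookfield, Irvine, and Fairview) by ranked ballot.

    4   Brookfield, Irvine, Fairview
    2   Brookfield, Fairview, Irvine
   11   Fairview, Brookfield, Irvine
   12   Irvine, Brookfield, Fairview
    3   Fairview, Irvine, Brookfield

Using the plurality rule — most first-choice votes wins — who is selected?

Fairview

First-place vote totals:
  Brookfield: 6
  Irvine: 12
  Fairview: 14
Fairview has the most first-place votes.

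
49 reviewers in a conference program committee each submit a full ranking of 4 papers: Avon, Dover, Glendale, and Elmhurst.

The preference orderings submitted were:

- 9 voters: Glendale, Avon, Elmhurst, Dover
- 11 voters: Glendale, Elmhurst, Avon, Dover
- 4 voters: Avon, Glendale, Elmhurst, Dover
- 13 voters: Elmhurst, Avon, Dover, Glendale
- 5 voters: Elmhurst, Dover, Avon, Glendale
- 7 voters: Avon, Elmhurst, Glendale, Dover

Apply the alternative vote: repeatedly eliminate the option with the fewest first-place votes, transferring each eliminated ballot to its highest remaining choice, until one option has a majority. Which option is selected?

Elmhurst

Round 1: Glendale 20, Elmhurst 18, Avon 11, Dover 0. Dover has the fewest and is eliminated.
Round 2: Glendale 20, Elmhurst 18, Avon 11. Avon has the fewest and is eliminated.
Round 3: Elmhurst 25, Glendale 24. Elmhurst has a majority.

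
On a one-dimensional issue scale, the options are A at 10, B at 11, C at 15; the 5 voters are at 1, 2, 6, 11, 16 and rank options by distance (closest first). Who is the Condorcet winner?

With single-peaked preferences on a line, the Condorcet winner is the candidate closest to the median voter.
The median voter (position 6) is closest to A at 10.
Check: A vs C — voters closer to A: 4 of 5.

A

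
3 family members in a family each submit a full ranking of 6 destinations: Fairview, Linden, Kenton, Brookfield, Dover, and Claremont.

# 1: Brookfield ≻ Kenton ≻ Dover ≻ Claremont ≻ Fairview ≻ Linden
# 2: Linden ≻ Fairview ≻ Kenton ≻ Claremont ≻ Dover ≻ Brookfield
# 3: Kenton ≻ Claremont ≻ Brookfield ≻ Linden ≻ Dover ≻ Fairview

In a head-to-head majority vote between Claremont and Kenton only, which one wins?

Kenton

Ballots ranking Claremont above Kenton: 0.
Ballots ranking Kenton above Claremont: 3.
Kenton wins the head-to-head, 3–0.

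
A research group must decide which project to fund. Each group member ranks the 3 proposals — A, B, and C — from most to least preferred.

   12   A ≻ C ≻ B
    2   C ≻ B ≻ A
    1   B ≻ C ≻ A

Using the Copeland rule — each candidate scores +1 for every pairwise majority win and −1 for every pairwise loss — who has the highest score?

Pairwise results:
  A vs B: A wins 12–3.
  A vs C: A wins 12–3.
  B vs C: C wins 14–1.
Copeland scores (wins − losses):
  A: 2 − 0 = 2
  B: 0 − 2 = -2
  C: 1 − 1 = 0
A has the best Copeland score.

A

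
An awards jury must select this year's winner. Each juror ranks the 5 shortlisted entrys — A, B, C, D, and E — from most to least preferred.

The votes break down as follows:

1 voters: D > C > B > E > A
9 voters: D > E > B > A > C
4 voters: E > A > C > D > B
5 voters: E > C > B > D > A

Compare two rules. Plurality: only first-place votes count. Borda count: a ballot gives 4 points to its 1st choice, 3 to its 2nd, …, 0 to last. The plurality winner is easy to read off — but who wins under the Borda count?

E

Plurality first-place counts: A 0, B 0, C 0, D 10, E 9 → D.
Borda totals: A 21, B 30, C 26, D 49, E 64 → E.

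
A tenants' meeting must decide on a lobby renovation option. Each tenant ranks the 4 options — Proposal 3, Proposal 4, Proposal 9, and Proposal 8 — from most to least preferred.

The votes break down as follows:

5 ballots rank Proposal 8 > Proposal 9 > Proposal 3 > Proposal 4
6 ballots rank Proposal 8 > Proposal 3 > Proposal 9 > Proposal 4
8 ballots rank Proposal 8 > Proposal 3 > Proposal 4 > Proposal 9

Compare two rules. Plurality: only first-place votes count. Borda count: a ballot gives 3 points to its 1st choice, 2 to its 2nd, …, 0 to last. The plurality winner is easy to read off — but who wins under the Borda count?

Plurality first-place counts: Proposal 3 0, Proposal 4 0, Proposal 9 0, Proposal 8 19 → Proposal 8.
Borda totals: Proposal 3 33, Proposal 4 8, Proposal 9 16, Proposal 8 57 → Proposal 8.

Proposal 8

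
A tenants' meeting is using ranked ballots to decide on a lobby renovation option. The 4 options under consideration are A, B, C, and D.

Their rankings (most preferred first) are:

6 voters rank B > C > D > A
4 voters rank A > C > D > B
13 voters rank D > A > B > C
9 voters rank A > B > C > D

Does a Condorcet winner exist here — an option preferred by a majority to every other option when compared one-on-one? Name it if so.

Head-to-head results (32 voters total):
A vs B: A wins 26–6.
A vs C: A wins 26–6.
A vs D: D wins 19–13.
B vs C: B wins 28–4.
B vs D: D wins 17–15.
C vs D: C wins 19–13.
No candidate beats all others: A beats C beats D beats A, a majority cycle.

There is no Condorcet winner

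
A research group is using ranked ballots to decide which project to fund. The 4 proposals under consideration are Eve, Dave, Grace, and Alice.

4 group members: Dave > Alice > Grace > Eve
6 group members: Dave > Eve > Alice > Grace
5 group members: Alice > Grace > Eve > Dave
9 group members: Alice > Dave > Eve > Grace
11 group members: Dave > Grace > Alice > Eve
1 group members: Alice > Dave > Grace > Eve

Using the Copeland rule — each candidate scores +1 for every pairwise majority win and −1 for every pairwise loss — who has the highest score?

Pairwise results:
  Eve vs Dave: Dave wins 31–5.
  Eve vs Grace: Grace wins 21–15.
  Eve vs Alice: Alice wins 30–6.
  Dave vs Grace: Dave wins 31–5.
  Dave vs Alice: Dave wins 21–15.
  Grace vs Alice: Alice wins 25–11.
Copeland scores (wins − losses):
  Eve: 0 − 3 = -3
  Dave: 3 − 0 = 3
  Grace: 1 − 2 = -1
  Alice: 2 − 1 = 1
Dave has the best Copeland score.

Dave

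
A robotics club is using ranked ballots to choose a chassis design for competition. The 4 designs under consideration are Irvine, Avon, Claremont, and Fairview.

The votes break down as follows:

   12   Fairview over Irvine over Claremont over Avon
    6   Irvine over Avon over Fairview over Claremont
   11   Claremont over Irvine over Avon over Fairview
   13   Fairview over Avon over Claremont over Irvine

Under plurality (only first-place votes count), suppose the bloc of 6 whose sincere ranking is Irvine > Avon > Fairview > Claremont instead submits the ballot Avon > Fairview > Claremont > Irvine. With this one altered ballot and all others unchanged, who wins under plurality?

First-place totals with the altered ballot: Irvine 0, Avon 6, Claremont 11, Fairview 25.
The winner is unchanged: still Fairview.

Fairview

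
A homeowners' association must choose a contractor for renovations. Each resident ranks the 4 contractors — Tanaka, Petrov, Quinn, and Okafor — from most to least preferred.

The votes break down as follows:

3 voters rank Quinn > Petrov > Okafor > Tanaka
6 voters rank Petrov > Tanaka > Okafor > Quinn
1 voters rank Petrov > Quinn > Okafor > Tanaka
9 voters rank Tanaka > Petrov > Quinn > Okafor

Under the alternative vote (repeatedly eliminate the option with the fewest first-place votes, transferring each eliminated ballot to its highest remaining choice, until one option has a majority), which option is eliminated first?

Okafor

Round 1: Tanaka 9, Petrov 7, Quinn 3, Okafor 0. Okafor has the fewest and is eliminated.
Round 2: Tanaka 9, Petrov 7, Quinn 3. Quinn has the fewest and is eliminated.
Round 3: Petrov 10, Tanaka 9. Petrov has a majority.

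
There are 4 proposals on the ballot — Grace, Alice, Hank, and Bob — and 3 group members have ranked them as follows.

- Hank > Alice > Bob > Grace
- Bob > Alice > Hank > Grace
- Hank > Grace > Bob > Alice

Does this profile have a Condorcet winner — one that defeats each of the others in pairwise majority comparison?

Head-to-head results (3 voters total):
Grace vs Alice: Alice wins 2–1.
Grace vs Hank: Hank wins 3–0.
Grace vs Bob: Bob wins 2–1.
Alice vs Hank: Hank wins 2–1.
Alice vs Bob: Bob wins 2–1.
Hank vs Bob: Hank wins 2–1.
Hank beats each rival — Grace (3–0), Alice (2–1), Bob (2–1) — so Hank is the Condorcet winner.

Yes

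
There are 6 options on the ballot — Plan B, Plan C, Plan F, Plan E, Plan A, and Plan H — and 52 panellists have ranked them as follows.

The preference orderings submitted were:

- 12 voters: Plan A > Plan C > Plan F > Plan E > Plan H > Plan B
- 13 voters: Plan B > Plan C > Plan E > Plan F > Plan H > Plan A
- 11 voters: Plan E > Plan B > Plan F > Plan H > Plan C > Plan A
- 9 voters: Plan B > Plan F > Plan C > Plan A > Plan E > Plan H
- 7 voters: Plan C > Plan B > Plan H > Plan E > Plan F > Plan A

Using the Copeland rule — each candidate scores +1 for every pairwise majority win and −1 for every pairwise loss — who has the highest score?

Pairwise results:
  Plan B vs Plan C: Plan B wins 33–19.
  Plan B vs Plan F: Plan B wins 40–12.
  Plan B vs Plan E: Plan B wins 29–23.
  Plan B vs Plan A: Plan B wins 40–12.
  Plan B vs Plan H: Plan B wins 40–12.
  Plan C vs Plan F: Plan C wins 32–20.
  Plan C vs Plan E: Plan C wins 41–11.
  Plan C vs Plan A: Plan C wins 40–12.
  Plan C vs Plan H: Plan C wins 41–11.
  Plan F vs Plan E: Plan E wins 31–21.
  Plan F vs Plan A: Plan F wins 40–12.
  Plan F vs Plan H: Plan F wins 45–7.
  Plan E vs Plan A: Plan E wins 31–21.
  Plan E vs Plan H: Plan E wins 45–7.
  Plan A vs Plan H: Plan H wins 31–21.
Copeland scores (wins − losses):
  Plan B: 5 − 0 = 5
  Plan C: 4 − 1 = 3
  Plan F: 2 − 3 = -1
  Plan E: 3 − 2 = 1
  Plan A: 0 − 5 = -5
  Plan H: 1 − 4 = -3
Plan B has the best Copeland score.

Plan B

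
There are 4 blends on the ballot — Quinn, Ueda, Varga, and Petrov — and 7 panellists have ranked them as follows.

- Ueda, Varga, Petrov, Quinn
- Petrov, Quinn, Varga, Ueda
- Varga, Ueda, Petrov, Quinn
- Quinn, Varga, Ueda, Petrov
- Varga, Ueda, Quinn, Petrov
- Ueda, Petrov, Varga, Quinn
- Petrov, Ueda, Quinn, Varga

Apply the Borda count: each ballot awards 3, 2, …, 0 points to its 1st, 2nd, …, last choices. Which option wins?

Borda scores:
  Quinn: 0 + 2 + 0 + 3 + 1 + 0 + 1 = 7
  Ueda: 3 + 0 + 2 + 1 + 2 + 3 + 2 = 13
  Varga: 2 + 1 + 3 + 2 + 3 + 1 + 0 = 12
  Petrov: 1 + 3 + 1 + 0 + 0 + 2 + 3 = 10
Ueda has the highest total.

Ueda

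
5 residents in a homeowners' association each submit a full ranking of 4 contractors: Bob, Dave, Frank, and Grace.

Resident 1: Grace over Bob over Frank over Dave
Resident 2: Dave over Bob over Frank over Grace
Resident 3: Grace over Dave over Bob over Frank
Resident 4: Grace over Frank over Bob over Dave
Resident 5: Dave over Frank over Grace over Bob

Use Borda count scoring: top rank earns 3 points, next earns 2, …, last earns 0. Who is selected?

Grace

Borda scores:
  Bob: 2 + 2 + 1 + 1 + 0 = 6
  Dave: 0 + 3 + 2 + 0 + 3 = 8
  Frank: 1 + 1 + 0 + 2 + 2 = 6
  Grace: 3 + 0 + 3 + 3 + 1 = 10
Grace has the highest total.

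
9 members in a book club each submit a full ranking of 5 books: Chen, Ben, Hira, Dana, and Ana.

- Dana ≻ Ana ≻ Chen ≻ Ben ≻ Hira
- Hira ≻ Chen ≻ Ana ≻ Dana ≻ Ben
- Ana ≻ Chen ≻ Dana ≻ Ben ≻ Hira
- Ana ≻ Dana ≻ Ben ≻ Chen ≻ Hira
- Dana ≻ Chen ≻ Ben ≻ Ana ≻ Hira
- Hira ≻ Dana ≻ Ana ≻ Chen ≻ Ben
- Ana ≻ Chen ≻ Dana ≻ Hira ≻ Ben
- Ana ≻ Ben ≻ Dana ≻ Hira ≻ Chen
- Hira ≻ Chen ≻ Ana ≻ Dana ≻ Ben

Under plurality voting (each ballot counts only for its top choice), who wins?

First-place vote totals:
  Chen: 0
  Ben: 0
  Hira: 3
  Dana: 2
  Ana: 4
Ana has the most first-place votes.

Ana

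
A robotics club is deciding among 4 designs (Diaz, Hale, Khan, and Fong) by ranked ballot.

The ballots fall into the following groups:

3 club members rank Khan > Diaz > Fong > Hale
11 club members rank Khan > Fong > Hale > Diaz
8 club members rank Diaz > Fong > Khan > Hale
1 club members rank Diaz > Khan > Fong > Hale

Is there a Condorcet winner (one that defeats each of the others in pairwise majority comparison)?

Yes

Head-to-head results (23 voters total):
Diaz vs Hale: Diaz wins 12–11.
Diaz vs Khan: Khan wins 14–9.
Diaz vs Fong: Diaz wins 12–11.
Hale vs Khan: Khan wins 23–0.
Hale vs Fong: Fong wins 23–0.
Khan vs Fong: Khan wins 15–8.
Khan beats each rival — Diaz (14–9), Hale (23–0), Fong (15–8) — so Khan is the Condorcet winner.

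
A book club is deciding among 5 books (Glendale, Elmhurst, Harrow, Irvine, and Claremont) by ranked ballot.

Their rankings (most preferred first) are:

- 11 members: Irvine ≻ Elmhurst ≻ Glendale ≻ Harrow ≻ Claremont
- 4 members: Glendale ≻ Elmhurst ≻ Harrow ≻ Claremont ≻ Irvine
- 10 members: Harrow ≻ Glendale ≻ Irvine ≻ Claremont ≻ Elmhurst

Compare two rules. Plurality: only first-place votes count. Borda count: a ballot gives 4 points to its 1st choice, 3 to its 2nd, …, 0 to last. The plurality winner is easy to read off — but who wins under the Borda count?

Plurality first-place counts: Glendale 4, Elmhurst 0, Harrow 10, Irvine 11, Claremont 0 → Irvine.
Borda totals: Glendale 68, Elmhurst 45, Harrow 59, Irvine 64, Claremont 14 → Glendale.

Glendale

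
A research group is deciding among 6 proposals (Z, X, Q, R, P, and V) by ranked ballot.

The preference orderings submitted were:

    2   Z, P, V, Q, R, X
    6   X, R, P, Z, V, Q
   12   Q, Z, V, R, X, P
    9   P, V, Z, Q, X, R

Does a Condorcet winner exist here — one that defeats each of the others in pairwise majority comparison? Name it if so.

There is no Condorcet winner

Head-to-head results (29 voters total):
Z vs X: Z wins 23–6.
Z vs Q: Z wins 17–12.
Z vs R: Z wins 23–6.
Z vs P: P wins 15–14.
Z vs V: Z wins 20–9.
X vs Q: Q wins 23–6.
X vs R: X wins 15–14.
X vs P: X wins 18–11.
X vs V: V wins 23–6.
Q vs R: Q wins 23–6.
Q vs P: P wins 17–12.
Q vs V: V wins 17–12.
R vs P: R wins 18–11.
R vs V: V wins 23–6.
P vs V: P wins 17–12.
No candidate beats all others: Z beats X beats P beats Z, a majority cycle.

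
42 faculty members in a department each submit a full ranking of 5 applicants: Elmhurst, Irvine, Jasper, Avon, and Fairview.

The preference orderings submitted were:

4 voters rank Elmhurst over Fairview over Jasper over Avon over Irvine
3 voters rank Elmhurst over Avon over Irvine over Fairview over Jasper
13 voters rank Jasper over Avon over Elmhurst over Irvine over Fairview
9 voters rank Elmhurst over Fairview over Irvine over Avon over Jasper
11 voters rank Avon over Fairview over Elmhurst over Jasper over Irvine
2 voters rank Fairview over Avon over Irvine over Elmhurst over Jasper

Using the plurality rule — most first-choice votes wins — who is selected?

First-place vote totals:
  Elmhurst: 16
  Irvine: 0
  Jasper: 13
  Avon: 11
  Fairview: 2
Elmhurst has the most first-place votes.

Elmhurst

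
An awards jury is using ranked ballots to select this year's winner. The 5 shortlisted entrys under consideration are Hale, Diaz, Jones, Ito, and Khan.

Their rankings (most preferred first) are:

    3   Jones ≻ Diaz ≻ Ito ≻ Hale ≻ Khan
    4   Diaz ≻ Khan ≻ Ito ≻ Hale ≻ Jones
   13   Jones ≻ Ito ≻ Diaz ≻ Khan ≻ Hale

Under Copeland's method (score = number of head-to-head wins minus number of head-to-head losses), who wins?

Jones

Pairwise results:
  Hale vs Diaz: Diaz wins 20–0.
  Hale vs Jones: Jones wins 16–4.
  Hale vs Ito: Ito wins 20–0.
  Hale vs Khan: Khan wins 17–3.
  Diaz vs Jones: Jones wins 16–4.
  Diaz vs Ito: Ito wins 13–7.
  Diaz vs Khan: Diaz wins 20–0.
  Jones vs Ito: Jones wins 16–4.
  Jones vs Khan: Jones wins 16–4.
  Ito vs Khan: Ito wins 16–4.
Copeland scores (wins − losses):
  Hale: 0 − 4 = -4
  Diaz: 2 − 2 = 0
  Jones: 4 − 0 = 4
  Ito: 3 − 1 = 2
  Khan: 1 − 3 = -2
Jones has the best Copeland score.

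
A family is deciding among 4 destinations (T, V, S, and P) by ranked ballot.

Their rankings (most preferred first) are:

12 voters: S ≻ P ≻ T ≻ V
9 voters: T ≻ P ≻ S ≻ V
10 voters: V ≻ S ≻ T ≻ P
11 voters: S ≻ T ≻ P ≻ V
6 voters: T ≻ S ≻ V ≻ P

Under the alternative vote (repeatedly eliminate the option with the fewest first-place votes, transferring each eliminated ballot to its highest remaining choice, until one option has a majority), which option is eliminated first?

P

Round 1: S 23, T 15, V 10, P 0. P has the fewest and is eliminated.
Round 2: S 23, T 15, V 10. V has the fewest and is eliminated.
Round 3: S 33, T 15. S has a majority.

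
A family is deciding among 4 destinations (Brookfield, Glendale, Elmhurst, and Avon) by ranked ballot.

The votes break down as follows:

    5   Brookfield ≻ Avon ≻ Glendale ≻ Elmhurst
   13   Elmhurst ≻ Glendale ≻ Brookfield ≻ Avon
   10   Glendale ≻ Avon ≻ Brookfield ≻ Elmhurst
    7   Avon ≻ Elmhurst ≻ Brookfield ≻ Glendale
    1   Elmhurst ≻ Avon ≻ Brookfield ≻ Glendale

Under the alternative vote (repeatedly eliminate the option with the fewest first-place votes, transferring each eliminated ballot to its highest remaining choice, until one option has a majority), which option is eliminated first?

Brookfield

Round 1: Elmhurst 14, Glendale 10, Avon 7, Brookfield 5. Brookfield has the fewest and is eliminated.
Round 2: Elmhurst 14, Avon 12, Glendale 10. Glendale has the fewest and is eliminated.
Round 3: Avon 22, Elmhurst 14. Avon has a majority.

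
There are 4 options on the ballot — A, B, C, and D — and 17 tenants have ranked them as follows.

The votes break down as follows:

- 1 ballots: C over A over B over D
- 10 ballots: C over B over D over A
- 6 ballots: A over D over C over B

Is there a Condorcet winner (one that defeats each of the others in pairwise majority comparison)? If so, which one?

Head-to-head results (17 voters total):
A vs B: B wins 10–7.
A vs C: C wins 11–6.
A vs D: D wins 10–7.
B vs C: C wins 17–0.
B vs D: B wins 11–6.
C vs D: C wins 11–6.
C beats each rival — A (11–6), B (17–0), D (11–6) — so C is the Condorcet winner.

C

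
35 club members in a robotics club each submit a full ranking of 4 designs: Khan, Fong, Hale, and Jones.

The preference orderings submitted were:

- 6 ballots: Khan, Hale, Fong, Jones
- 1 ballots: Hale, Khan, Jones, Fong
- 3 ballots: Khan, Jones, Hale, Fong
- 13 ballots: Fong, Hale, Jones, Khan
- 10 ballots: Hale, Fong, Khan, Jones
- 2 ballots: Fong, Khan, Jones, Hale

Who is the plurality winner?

First-place vote totals:
  Khan: 9
  Fong: 15
  Hale: 11
  Jones: 0
Fong has the most first-place votes.

Fong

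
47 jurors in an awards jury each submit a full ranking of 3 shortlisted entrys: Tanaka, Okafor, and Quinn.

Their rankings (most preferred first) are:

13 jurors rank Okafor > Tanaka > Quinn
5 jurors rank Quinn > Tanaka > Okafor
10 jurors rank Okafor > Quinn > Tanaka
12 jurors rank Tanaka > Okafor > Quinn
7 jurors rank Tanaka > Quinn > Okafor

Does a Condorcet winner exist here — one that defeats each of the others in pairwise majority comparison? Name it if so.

Tanaka

Head-to-head results (47 voters total):
Tanaka vs Okafor: Tanaka wins 24–23.
Tanaka vs Quinn: Tanaka wins 32–15.
Okafor vs Quinn: Okafor wins 35–12.
Tanaka beats each rival — Okafor (24–23), Quinn (32–15) — so Tanaka is the Condorcet winner.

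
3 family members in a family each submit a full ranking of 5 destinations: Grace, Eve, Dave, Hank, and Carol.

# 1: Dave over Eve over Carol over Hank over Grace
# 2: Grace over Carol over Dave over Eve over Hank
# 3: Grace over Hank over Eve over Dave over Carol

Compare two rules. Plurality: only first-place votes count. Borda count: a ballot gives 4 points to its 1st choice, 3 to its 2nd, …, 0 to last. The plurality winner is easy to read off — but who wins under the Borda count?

Grace

Plurality first-place counts: Grace 2, Eve 0, Dave 1, Hank 0, Carol 0 → Grace.
Borda totals: Grace 8, Eve 6, Dave 7, Hank 4, Carol 5 → Grace.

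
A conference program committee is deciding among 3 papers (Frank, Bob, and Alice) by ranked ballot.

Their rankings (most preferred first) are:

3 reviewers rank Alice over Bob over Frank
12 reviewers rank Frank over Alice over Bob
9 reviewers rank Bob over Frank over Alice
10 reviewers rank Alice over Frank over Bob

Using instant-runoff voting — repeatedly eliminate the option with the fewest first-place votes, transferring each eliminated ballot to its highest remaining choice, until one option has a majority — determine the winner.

Frank

Round 1: Alice 13, Frank 12, Bob 9. Bob has the fewest and is eliminated.
Round 2: Frank 21, Alice 13. Frank has a majority.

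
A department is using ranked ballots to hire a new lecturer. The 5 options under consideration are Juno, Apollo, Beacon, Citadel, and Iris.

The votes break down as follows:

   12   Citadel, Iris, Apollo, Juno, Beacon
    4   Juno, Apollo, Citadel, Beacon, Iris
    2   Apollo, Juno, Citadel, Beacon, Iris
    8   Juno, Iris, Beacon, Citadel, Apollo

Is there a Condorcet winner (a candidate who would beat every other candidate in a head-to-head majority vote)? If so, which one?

None — there is no Condorcet winner

Head-to-head results (26 voters total):
Juno vs Apollo: Apollo wins 14–12.
Juno vs Beacon: Juno wins 26–0.
Juno vs Citadel: Juno wins 14–12.
Juno vs Iris: Juno wins 14–12.
Apollo vs Beacon: Apollo wins 18–8.
Apollo vs Citadel: Citadel wins 20–6.
Apollo vs Iris: Iris wins 20–6.
Beacon vs Citadel: Citadel wins 18–8.
Beacon vs Iris: Iris wins 20–6.
Citadel vs Iris: Citadel wins 18–8.
No candidate beats all others: Juno beats Citadel beats Apollo beats Juno, a majority cycle.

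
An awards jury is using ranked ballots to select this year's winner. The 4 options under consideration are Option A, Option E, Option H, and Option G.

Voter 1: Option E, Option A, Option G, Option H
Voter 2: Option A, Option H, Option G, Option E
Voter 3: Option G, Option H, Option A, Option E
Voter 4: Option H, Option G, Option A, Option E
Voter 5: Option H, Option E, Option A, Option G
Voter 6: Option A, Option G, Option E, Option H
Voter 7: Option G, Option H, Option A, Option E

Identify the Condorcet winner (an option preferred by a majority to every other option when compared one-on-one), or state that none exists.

No Condorcet winner

Head-to-head results (7 voters total):
Option A vs Option E: Option A wins 5–2.
Option A vs Option H: Option H wins 4–3.
Option A vs Option G: Option A wins 4–3.
Option E vs Option H: Option H wins 5–2.
Option E vs Option G: Option G wins 5–2.
Option H vs Option G: Option G wins 4–3.
No candidate beats all others: Option A beats Option G beats Option H beats Option A, a majority cycle.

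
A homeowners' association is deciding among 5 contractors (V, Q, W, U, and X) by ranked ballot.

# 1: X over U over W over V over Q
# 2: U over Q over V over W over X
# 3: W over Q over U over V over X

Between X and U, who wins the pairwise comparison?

U

Ballots ranking X above U: 1.
Ballots ranking U above X: 2.
U wins the head-to-head, 2–1.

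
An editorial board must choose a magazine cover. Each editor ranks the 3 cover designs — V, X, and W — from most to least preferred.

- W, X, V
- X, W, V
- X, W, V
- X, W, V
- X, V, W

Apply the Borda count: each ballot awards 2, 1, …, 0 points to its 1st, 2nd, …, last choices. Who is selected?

X

Borda scores:
  V: 0 + 0 + 0 + 0 + 1 = 1
  X: 1 + 2 + 2 + 2 + 2 = 9
  W: 2 + 1 + 1 + 1 + 0 = 5
X has the highest total.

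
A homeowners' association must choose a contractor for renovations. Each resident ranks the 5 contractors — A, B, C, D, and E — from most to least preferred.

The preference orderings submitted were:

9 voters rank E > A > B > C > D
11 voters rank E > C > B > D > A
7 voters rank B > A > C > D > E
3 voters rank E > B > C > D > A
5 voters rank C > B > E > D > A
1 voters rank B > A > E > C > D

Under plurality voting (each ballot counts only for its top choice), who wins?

E

First-place vote totals:
  A: 0
  B: 8
  C: 5
  D: 0
  E: 23
E has the most first-place votes.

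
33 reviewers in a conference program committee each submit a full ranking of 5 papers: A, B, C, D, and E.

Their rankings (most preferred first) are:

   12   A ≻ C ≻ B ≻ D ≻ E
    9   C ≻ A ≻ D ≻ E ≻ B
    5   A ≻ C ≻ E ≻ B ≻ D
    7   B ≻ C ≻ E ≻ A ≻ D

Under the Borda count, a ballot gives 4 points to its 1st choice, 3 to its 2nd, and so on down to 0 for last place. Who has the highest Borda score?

C

Borda scores:
  A: 12·4 + 9·3 + 5·4 + 7·1 = 102
  B: 12·2 + 9·0 + 5·1 + 7·4 = 57
  C: 12·3 + 9·4 + 5·3 + 7·3 = 108
  D: 12·1 + 9·2 + 5·0 + 7·0 = 30
  E: 12·0 + 9·1 + 5·2 + 7·2 = 33
C has the highest total.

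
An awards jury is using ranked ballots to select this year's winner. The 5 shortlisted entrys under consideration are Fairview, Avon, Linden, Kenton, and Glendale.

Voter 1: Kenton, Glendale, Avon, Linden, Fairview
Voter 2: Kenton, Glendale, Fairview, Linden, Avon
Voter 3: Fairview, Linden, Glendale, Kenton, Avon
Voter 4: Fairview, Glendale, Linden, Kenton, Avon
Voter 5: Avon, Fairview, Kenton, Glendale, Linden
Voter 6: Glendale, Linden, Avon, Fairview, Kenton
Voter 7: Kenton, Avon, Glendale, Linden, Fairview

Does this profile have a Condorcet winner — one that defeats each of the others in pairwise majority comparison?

Head-to-head results (7 voters total):
Fairview vs Avon: Avon wins 4–3.
Fairview vs Linden: Fairview wins 4–3.
Fairview vs Kenton: Fairview wins 4–3.
Fairview vs Glendale: Glendale wins 4–3.
Avon vs Linden: Linden wins 4–3.
Avon vs Kenton: Kenton wins 5–2.
Avon vs Glendale: Glendale wins 5–2.
Linden vs Kenton: Kenton wins 4–3.
Linden vs Glendale: Glendale wins 6–1.
Kenton vs Glendale: Kenton wins 4–3.
No candidate beats all others: Fairview beats Linden beats Avon beats Fairview, a majority cycle.

No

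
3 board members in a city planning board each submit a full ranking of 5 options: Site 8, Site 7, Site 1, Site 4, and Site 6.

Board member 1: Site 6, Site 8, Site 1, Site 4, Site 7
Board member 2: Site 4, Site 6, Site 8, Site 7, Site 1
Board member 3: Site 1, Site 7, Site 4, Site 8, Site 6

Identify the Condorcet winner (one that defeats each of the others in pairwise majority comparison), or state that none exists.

Head-to-head results (3 voters total):
Site 8 vs Site 7: Site 8 wins 2–1.
Site 8 vs Site 1: Site 8 wins 2–1.
Site 8 vs Site 4: Site 4 wins 2–1.
Site 8 vs Site 6: Site 6 wins 2–1.
Site 7 vs Site 1: Site 1 wins 2–1.
Site 7 vs Site 4: Site 4 wins 2–1.
Site 7 vs Site 6: Site 6 wins 2–1.
Site 1 vs Site 4: Site 1 wins 2–1.
Site 1 vs Site 6: Site 6 wins 2–1.
Site 4 vs Site 6: Site 4 wins 2–1.
No candidate beats all others: Site 8 beats Site 1 beats Site 4 beats Site 8, a majority cycle.

No Condorcet winner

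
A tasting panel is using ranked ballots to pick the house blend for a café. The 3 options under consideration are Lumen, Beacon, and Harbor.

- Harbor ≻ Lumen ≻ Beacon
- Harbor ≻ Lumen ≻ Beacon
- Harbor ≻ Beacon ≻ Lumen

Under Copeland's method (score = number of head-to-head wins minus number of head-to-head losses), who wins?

Harbor

Pairwise results:
  Lumen vs Beacon: Lumen wins 2–1.
  Lumen vs Harbor: Harbor wins 3–0.
  Beacon vs Harbor: Harbor wins 3–0.
Copeland scores (wins − losses):
  Lumen: 1 − 1 = 0
  Beacon: 0 − 2 = -2
  Harbor: 2 − 0 = 2
Harbor has the best Copeland score.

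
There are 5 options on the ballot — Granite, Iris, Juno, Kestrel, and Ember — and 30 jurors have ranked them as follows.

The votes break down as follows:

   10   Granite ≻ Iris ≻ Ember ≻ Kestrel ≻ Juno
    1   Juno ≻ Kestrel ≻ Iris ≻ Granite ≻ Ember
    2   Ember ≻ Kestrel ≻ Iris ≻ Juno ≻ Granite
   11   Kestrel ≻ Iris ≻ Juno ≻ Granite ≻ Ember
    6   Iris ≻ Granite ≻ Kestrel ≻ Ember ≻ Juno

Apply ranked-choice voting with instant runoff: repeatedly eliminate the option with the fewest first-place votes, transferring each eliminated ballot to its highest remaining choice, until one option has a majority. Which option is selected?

Round 1: Kestrel 11, Granite 10, Iris 6, Ember 2, Juno 1. Juno has the fewest and is eliminated.
Round 2: Kestrel 12, Granite 10, Iris 6, Ember 2. Ember has the fewest and is eliminated.
Round 3: Kestrel 14, Granite 10, Iris 6. Iris has the fewest and is eliminated.
Round 4: Granite 16, Kestrel 14. Granite has a majority.

Granite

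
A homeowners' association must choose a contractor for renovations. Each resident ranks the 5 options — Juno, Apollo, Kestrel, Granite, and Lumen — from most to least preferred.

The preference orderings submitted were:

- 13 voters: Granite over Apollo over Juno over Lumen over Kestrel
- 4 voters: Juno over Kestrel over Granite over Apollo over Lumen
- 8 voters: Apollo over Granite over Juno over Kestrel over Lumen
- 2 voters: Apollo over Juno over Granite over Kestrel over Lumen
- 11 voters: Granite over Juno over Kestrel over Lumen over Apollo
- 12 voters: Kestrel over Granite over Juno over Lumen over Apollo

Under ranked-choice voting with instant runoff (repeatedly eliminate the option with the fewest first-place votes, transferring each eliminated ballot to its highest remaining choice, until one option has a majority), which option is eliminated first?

Lumen

Round 1: Granite 24, Kestrel 12, Apollo 10, Juno 4, Lumen 0. Lumen has the fewest and is eliminated.
Round 2: Granite 24, Kestrel 12, Apollo 10, Juno 4. Juno has the fewest and is eliminated.
Round 3: Granite 24, Kestrel 16, Apollo 10. Apollo has the fewest and is eliminated.
Round 4: Granite 34, Kestrel 16. Granite has a majority.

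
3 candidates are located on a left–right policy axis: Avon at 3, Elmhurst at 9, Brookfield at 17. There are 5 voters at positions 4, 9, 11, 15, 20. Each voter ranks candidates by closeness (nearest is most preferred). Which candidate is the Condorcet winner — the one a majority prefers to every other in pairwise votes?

Elmhurst

With single-peaked preferences on a line, the Condorcet winner is the candidate closest to the median voter.
The median voter (position 11) is closest to Elmhurst at 9.
Check: Elmhurst vs Brookfield — voters closer to Elmhurst: 3 of 5.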